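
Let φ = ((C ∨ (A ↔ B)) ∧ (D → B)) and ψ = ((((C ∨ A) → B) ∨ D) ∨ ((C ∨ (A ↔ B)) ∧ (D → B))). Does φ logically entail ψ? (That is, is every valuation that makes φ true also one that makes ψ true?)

A | B | C | D | φ | ψ
- | - | - | - | - | -
T | T | T | T | T | T
T | T | T | F | T | T
T | T | F | T | T | T
T | T | F | F | T | T
T | F | T | T | F | T
T | F | T | F | T | T
T | F | F | T | F | T
T | F | F | F | F | F
F | T | T | T | T | T
F | T | T | F | T | T
F | T | F | T | F | T
F | T | F | F | F | T
F | F | T | T | F | T
F | F | T | F | T | T
F | F | F | T | F | T
F | F | F | F | T | T
In every row where φ is true, ψ is also true, so φ ⊨ ψ.

yes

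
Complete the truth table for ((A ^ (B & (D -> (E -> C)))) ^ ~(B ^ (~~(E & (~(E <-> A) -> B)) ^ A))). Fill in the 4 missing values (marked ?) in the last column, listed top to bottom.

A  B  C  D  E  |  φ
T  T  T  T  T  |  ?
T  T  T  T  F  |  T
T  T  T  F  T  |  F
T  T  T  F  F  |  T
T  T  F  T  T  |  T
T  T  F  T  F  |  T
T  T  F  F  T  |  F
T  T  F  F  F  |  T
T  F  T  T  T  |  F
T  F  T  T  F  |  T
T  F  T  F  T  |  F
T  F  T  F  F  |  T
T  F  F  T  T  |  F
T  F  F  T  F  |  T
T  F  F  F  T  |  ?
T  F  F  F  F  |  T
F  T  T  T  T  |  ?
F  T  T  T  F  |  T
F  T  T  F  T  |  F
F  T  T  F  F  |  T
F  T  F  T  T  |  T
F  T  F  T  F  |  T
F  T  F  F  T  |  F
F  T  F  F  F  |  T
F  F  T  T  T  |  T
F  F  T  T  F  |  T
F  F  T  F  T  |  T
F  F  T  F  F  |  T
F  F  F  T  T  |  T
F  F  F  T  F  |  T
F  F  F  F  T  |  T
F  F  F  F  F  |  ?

F, F, F, T

Row A=T, B=T, C=T, D=T, E=T: (A ^ (B & (D -> (E -> C)))) = F, ~(B ^ (~~(E & (~(E <-> A) -> B)) ^ A)) = F, so the formula = F.
Row A=T, B=F, C=F, D=F, E=T: (A ^ (B & (D -> (E -> C)))) = T, ~(B ^ (~~(E & (~(E <-> A) -> B)) ^ A)) = T, so the formula = F.
Row A=F, B=T, C=T, D=T, E=T: (A ^ (B & (D -> (E -> C)))) = T, ~(B ^ (~~(E & (~(E <-> A) -> B)) ^ A)) = T, so the formula = F.
Row A=F, B=F, C=F, D=F, E=F: (A ^ (B & (D -> (E -> C)))) = F, ~(B ^ (~~(E & (~(E <-> A) -> B)) ^ A)) = T, so the formula = T.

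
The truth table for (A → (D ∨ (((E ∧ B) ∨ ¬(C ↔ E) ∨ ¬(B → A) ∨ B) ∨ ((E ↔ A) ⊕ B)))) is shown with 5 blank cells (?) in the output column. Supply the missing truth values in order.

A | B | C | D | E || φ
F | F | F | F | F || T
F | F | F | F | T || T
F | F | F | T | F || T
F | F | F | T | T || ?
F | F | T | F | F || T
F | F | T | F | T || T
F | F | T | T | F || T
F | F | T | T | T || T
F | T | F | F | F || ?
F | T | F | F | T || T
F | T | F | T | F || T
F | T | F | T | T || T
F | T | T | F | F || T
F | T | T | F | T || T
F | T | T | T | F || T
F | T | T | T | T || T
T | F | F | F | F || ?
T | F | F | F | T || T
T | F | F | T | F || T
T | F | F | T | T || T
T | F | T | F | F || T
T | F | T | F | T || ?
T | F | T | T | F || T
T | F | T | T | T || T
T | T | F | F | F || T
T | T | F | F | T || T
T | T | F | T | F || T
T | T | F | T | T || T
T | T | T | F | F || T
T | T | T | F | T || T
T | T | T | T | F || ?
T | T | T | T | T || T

T, T, F, T, T

Row A=F, B=F, C=F, D=T, E=T: (D ∨ (((E ∧ B) ∨ ¬(C ↔ E) ∨ ¬(B → A) ∨ B) ∨ ((E ↔ A) ⊕ B))) = T, so the formula = T.
Row A=F, B=T, C=F, D=F, E=F: (D ∨ (((E ∧ B) ∨ ¬(C ↔ E) ∨ ¬(B → A) ∨ B) ∨ ((E ↔ A) ⊕ B))) = T, so the formula = T.
Row A=T, B=F, C=F, D=F, E=F: (D ∨ (((E ∧ B) ∨ ¬(C ↔ E) ∨ ¬(B → A) ∨ B) ∨ ((E ↔ A) ⊕ B))) = F, so the formula = F.
Row A=T, B=F, C=T, D=F, E=T: (D ∨ (((E ∧ B) ∨ ¬(C ↔ E) ∨ ¬(B → A) ∨ B) ∨ ((E ↔ A) ⊕ B))) = T, so the formula = T.
Row A=T, B=T, C=T, D=T, E=F: (D ∨ (((E ∧ B) ∨ ¬(C ↔ E) ∨ ¬(B → A) ∨ B) ∨ ((E ↔ A) ⊕ B))) = T, so the formula = T.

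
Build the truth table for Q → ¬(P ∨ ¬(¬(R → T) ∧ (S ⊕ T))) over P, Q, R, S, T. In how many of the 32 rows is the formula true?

P | Q | R | S | T || φ
F | F | F | F | F || T
F | F | F | F | T || T
F | F | F | T | F || T
F | F | F | T | T || T
F | F | T | F | F || T
F | F | T | F | T || T
F | F | T | T | F || T
F | F | T | T | T || T
F | T | F | F | F || F
F | T | F | F | T || F
F | T | F | T | F || F
F | T | F | T | T || F
F | T | T | F | F || F
F | T | T | F | T || F
F | T | T | T | F || T
F | T | T | T | T || F
T | F | F | F | F || T
T | F | F | F | T || T
T | F | F | T | F || T
T | F | F | T | T || T
T | F | T | F | F || T
T | F | T | F | T || T
T | F | T | T | F || T
T | F | T | T | T || T
T | T | F | F | F || F
T | T | F | F | T || F
T | T | F | T | F || F
T | T | F | T | T || F
T | T | T | F | F || F
T | T | T | F | T || F
T | T | T | T | F || F
T | T | T | T | T || F
The formula is true on 17 of the 32 rows.

17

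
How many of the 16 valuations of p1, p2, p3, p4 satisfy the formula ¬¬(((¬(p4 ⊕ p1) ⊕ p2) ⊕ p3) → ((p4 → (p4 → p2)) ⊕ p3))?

12

p1 | p2 | p3 | p4 || φ
0  | 0  | 0  | 0  || 1
0  | 0  | 0  | 1  || 1
0  | 0  | 1  | 0  || 1
0  | 0  | 1  | 1  || 1
0  | 1  | 0  | 0  || 1
0  | 1  | 0  | 1  || 1
0  | 1  | 1  | 0  || 0
0  | 1  | 1  | 1  || 1
1  | 0  | 0  | 0  || 1
1  | 0  | 0  | 1  || 0
1  | 0  | 1  | 0  || 0
1  | 0  | 1  | 1  || 1
1  | 1  | 0  | 0  || 1
1  | 1  | 0  | 1  || 1
1  | 1  | 1  | 0  || 1
1  | 1  | 1  | 1  || 0
The formula is true on 12 of the 16 rows.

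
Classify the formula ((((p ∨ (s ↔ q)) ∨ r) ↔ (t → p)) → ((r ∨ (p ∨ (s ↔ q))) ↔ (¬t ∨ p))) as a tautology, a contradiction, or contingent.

p  q  r  s  t  |  φ
T  T  T  T  T  |  T
T  T  T  T  F  |  T
T  T  T  F  T  |  T
T  T  T  F  F  |  T
T  T  F  T  T  |  T
T  T  F  T  F  |  T
T  T  F  F  T  |  T
T  T  F  F  F  |  T
T  F  T  T  T  |  T
T  F  T  T  F  |  T
T  F  T  F  T  |  T
T  F  T  F  F  |  T
T  F  F  T  T  |  T
T  F  F  T  F  |  T
T  F  F  F  T  |  T
T  F  F  F  F  |  T
F  T  T  T  T  |  T
F  T  T  T  F  |  T
F  T  T  F  T  |  T
F  T  T  F  F  |  T
F  T  F  T  T  |  T
F  T  F  T  F  |  T
F  T  F  F  T  |  T
F  T  F  F  F  |  T
F  F  T  T  T  |  T
F  F  T  T  F  |  T
F  F  T  F  T  |  T
F  F  T  F  F  |  T
F  F  F  T  T  |  T
F  F  F  T  F  |  T
F  F  F  F  T  |  T
F  F  F  F  F  |  T
Every row is T, so the formula is a tautology.

tautology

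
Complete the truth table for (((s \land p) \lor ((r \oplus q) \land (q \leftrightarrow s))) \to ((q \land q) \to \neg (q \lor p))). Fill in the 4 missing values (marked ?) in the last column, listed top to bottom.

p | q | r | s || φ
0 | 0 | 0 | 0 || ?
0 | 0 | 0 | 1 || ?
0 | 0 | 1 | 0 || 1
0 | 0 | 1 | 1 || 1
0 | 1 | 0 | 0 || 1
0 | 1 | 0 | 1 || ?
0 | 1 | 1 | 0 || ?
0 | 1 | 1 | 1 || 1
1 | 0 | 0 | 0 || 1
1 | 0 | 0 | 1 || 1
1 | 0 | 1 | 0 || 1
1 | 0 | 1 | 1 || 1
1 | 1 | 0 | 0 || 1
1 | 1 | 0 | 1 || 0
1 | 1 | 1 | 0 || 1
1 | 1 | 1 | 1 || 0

Row p=0, q=0, r=0, s=0: ((s \land p) \lor ((r \oplus q) \land (q \leftrightarrow s))) = 0, ((q \land q) \to \neg (q \lor p)) = 1, so the formula = 1.
Row p=0, q=0, r=0, s=1: ((s \land p) \lor ((r \oplus q) \land (q \leftrightarrow s))) = 0, ((q \land q) \to \neg (q \lor p)) = 1, so the formula = 1.
Row p=0, q=1, r=0, s=1: ((s \land p) \lor ((r \oplus q) \land (q \leftrightarrow s))) = 1, ((q \land q) \to \neg (q \lor p)) = 0, so the formula = 0.
Row p=0, q=1, r=1, s=0: ((s \land p) \lor ((r \oplus q) \land (q \leftrightarrow s))) = 0, ((q \land q) \to \neg (q \lor p)) = 0, so the formula = 1.

1, 1, 0, 1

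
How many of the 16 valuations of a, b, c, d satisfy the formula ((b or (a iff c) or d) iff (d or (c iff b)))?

a | b | c | d | (a iff c) | (b or (a iff c) or d) | (c iff b) | (d or (c iff b)) | φ
- | - | - | - | --------- | --------------------- | --------- | ---------------- | -
1 | 1 | 1 | 1 |     1     |           1           |     1     |        1         | 1
1 | 1 | 1 | 0 |     1     |           1           |     1     |        1         | 1
1 | 1 | 0 | 1 |     0     |           1           |     0     |        1         | 1
1 | 1 | 0 | 0 |     0     |           1           |     0     |        0         | 0
1 | 0 | 1 | 1 |     1     |           1           |     0     |        1         | 1
1 | 0 | 1 | 0 |     1     |           1           |     0     |        0         | 0
1 | 0 | 0 | 1 |     0     |           1           |     1     |        1         | 1
1 | 0 | 0 | 0 |     0     |           0           |     1     |        1         | 0
0 | 1 | 1 | 1 |     0     |           1           |     1     |        1         | 1
0 | 1 | 1 | 0 |     0     |           1           |     1     |        1         | 1
0 | 1 | 0 | 1 |     1     |           1           |     0     |        1         | 1
0 | 1 | 0 | 0 |     1     |           1           |     0     |        0         | 0
0 | 0 | 1 | 1 |     0     |           1           |     0     |        1         | 1
0 | 0 | 1 | 0 |     0     |           0           |     0     |        0         | 1
0 | 0 | 0 | 1 |     1     |           1           |     1     |        1         | 1
0 | 0 | 0 | 0 |     1     |           1           |     1     |        1         | 1
The formula is true on 12 of the 16 rows.

12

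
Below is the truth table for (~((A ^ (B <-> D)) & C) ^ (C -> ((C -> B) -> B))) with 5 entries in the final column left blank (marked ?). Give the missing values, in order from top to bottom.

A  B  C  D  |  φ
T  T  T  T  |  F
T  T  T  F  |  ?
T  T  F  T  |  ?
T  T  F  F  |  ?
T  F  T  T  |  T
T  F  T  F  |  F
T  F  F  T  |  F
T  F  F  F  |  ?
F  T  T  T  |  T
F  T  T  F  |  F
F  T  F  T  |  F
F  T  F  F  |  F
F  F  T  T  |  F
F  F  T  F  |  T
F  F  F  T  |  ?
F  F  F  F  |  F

Row A=T, B=T, C=T, D=F: ~((A ^ (B <-> D)) & C) = F, (C -> ((C -> B) -> B)) = T, so the formula = T.
Row A=T, B=T, C=F, D=T: ~((A ^ (B <-> D)) & C) = T, (C -> ((C -> B) -> B)) = T, so the formula = F.
Row A=T, B=T, C=F, D=F: ~((A ^ (B <-> D)) & C) = T, (C -> ((C -> B) -> B)) = T, so the formula = F.
Row A=T, B=F, C=F, D=F: ~((A ^ (B <-> D)) & C) = T, (C -> ((C -> B) -> B)) = T, so the formula = F.
Row A=F, B=F, C=F, D=T: ~((A ^ (B <-> D)) & C) = T, (C -> ((C -> B) -> B)) = T, so the formula = F.

T, F, F, F, F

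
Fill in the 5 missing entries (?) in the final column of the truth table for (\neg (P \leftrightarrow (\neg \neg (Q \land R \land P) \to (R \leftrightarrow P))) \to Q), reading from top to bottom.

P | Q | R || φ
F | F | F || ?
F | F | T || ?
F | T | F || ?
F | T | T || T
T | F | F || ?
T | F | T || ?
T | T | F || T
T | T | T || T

Row P=F, Q=F, R=F: \neg (P \leftrightarrow (\neg \neg (Q \land R \land P) \to (R \leftrightarrow P))) = T, so the formula = F.
Row P=F, Q=F, R=T: \neg (P \leftrightarrow (\neg \neg (Q \land R \land P) \to (R \leftrightarrow P))) = T, so the formula = F.
Row P=F, Q=T, R=F: \neg (P \leftrightarrow (\neg \neg (Q \land R \land P) \to (R \leftrightarrow P))) = T, so the formula = T.
Row P=T, Q=F, R=F: \neg (P \leftrightarrow (\neg \neg (Q \land R \land P) \to (R \leftrightarrow P))) = F, so the formula = T.
Row P=T, Q=F, R=T: \neg (P \leftrightarrow (\neg \neg (Q \land R \land P) \to (R \leftrightarrow P))) = F, so the formula = T.

F, F, T, T, T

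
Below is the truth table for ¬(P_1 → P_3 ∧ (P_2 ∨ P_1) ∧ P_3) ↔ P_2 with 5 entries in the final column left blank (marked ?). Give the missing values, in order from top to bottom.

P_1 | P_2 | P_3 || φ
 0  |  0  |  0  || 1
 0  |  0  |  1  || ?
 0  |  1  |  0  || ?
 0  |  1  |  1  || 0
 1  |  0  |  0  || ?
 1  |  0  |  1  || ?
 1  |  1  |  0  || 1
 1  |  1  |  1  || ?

Row P_1=0, P_2=0, P_3=1: ¬(P_1 → P_3 ∧ (P_2 ∨ P_1) ∧ P_3) = 0, so the formula = 1.
Row P_1=0, P_2=1, P_3=0: ¬(P_1 → P_3 ∧ (P_2 ∨ P_1) ∧ P_3) = 0, so the formula = 0.
Row P_1=1, P_2=0, P_3=0: ¬(P_1 → P_3 ∧ (P_2 ∨ P_1) ∧ P_3) = 1, so the formula = 0.
Row P_1=1, P_2=0, P_3=1: ¬(P_1 → P_3 ∧ (P_2 ∨ P_1) ∧ P_3) = 0, so the formula = 1.
Row P_1=1, P_2=1, P_3=1: ¬(P_1 → P_3 ∧ (P_2 ∨ P_1) ∧ P_3) = 0, so the formula = 0.

1, 0, 0, 1, 0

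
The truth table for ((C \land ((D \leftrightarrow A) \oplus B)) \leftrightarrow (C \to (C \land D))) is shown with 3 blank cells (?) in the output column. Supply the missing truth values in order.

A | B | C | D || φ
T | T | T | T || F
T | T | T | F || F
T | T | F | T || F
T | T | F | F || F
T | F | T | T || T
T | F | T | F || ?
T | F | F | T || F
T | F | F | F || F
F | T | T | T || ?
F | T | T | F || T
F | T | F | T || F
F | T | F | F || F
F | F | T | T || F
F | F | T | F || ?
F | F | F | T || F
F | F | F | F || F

T, T, F

Row A=T, B=F, C=T, D=F: (C \land ((D \leftrightarrow A) \oplus B)) = F, (C \to (C \land D)) = F, so the formula = T.
Row A=F, B=T, C=T, D=T: (C \land ((D \leftrightarrow A) \oplus B)) = T, (C \to (C \land D)) = T, so the formula = T.
Row A=F, B=F, C=T, D=F: (C \land ((D \leftrightarrow A) \oplus B)) = T, (C \to (C \land D)) = F, so the formula = F.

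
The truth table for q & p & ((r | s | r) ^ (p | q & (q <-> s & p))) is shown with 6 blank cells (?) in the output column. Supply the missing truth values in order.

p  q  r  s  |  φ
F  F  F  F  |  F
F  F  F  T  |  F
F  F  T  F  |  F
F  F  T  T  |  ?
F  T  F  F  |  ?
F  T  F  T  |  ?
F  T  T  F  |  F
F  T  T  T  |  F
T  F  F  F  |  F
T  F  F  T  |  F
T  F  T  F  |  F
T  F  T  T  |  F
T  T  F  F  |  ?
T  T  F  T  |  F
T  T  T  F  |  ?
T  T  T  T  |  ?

Row p=F, q=F, r=T, s=T: ((r | s | r) ^ (p | q & (q <-> s & p))) = T, so the formula = F.
Row p=F, q=T, r=F, s=F: ((r | s | r) ^ (p | q & (q <-> s & p))) = F, so the formula = F.
Row p=F, q=T, r=F, s=T: ((r | s | r) ^ (p | q & (q <-> s & p))) = T, so the formula = F.
Row p=T, q=T, r=F, s=F: ((r | s | r) ^ (p | q & (q <-> s & p))) = T, so the formula = T.
Row p=T, q=T, r=T, s=F: ((r | s | r) ^ (p | q & (q <-> s & p))) = F, so the formula = F.
Row p=T, q=T, r=T, s=T: ((r | s | r) ^ (p | q & (q <-> s & p))) = F, so the formula = F.

F, F, F, T, F, F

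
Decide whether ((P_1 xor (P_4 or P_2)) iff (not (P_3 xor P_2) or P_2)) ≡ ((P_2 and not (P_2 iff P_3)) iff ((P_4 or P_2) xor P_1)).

not equivalent

 P_1    P_2    P_3    P_4   |    φ      ψ  
 True   True   True   True  |  False   True
 True   True   True  False  |  False   True
 True   True  False   True  |  False  False
 True   True  False  False  |  False  False
 True  False   True   True  |   True   True
 True  False   True  False  |  False  False
 True  False  False   True  |  False   True
 True  False  False  False  |   True  False
False   True   True   True  |   True  False
False   True   True  False  |   True  False
False   True  False   True  |   True   True
False   True  False  False  |   True   True
False  False   True   True  |  False  False
False  False   True  False  |   True   True
False  False  False   True  |   True  False
False  False  False  False  |  False   True
The columns differ at P_1=True, P_2=True, P_3=True, P_4=True (φ=False, ψ=True), so they are not equivalent.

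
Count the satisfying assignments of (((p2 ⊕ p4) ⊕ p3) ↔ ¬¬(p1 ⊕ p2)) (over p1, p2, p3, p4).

p1  p2  p3  p4  |  (p2 ⊕ p4)  ((p2 ⊕ p4) ⊕ p3)  (p1 ⊕ p2)  ¬(p1 ⊕ p2)  ¬¬(p1 ⊕ p2)  φ
0   0   0   0   |      0             0              0          1            0       1
0   0   0   1   |      1             1              0          1            0       0
0   0   1   0   |      0             1              0          1            0       0
0   0   1   1   |      1             0              0          1            0       1
0   1   0   0   |      1             1              1          0            1       1
0   1   0   1   |      0             0              1          0            1       0
0   1   1   0   |      1             0              1          0            1       0
0   1   1   1   |      0             1              1          0            1       1
1   0   0   0   |      0             0              1          0            1       0
1   0   0   1   |      1             1              1          0            1       1
1   0   1   0   |      0             1              1          0            1       1
1   0   1   1   |      1             0              1          0            1       0
1   1   0   0   |      1             1              0          1            0       0
1   1   0   1   |      0             0              0          1            0       1
1   1   1   0   |      1             0              0          1            0       1
1   1   1   1   |      0             1              0          1            0       0
The formula is true on 8 of the 16 rows.

8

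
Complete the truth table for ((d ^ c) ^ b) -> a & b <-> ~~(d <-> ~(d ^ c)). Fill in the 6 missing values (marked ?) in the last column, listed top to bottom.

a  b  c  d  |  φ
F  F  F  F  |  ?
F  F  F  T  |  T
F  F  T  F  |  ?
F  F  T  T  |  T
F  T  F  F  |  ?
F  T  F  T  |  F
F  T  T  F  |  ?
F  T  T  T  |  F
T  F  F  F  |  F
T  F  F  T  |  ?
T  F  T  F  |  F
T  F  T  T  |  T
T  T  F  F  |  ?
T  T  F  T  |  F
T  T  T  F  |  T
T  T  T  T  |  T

Row a=F, b=F, c=F, d=F: (((d ^ c) ^ b) -> a & b) = T, ~~(d <-> ~(d ^ c)) = F, so the formula = F.
Row a=F, b=F, c=T, d=F: (((d ^ c) ^ b) -> a & b) = F, ~~(d <-> ~(d ^ c)) = T, so the formula = F.
Row a=F, b=T, c=F, d=F: (((d ^ c) ^ b) -> a & b) = F, ~~(d <-> ~(d ^ c)) = F, so the formula = T.
Row a=F, b=T, c=T, d=F: (((d ^ c) ^ b) -> a & b) = T, ~~(d <-> ~(d ^ c)) = T, so the formula = T.
Row a=T, b=F, c=F, d=T: (((d ^ c) ^ b) -> a & b) = F, ~~(d <-> ~(d ^ c)) = F, so the formula = T.
Row a=T, b=T, c=F, d=F: (((d ^ c) ^ b) -> a & b) = T, ~~(d <-> ~(d ^ c)) = F, so the formula = F.

F, F, T, T, T, F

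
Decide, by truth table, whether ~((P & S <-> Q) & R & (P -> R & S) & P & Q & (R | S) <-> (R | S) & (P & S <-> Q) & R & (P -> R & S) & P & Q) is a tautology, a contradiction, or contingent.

P  Q  R  S  |  φ
1  1  1  1  |  0
1  1  1  0  |  0
1  1  0  1  |  0
1  1  0  0  |  0
1  0  1  1  |  0
1  0  1  0  |  0
1  0  0  1  |  0
1  0  0  0  |  0
0  1  1  1  |  0
0  1  1  0  |  0
0  1  0  1  |  0
0  1  0  0  |  0
0  0  1  1  |  0
0  0  1  0  |  0
0  0  0  1  |  0
0  0  0  0  |  0
Every row is 0, so the formula is a contradiction.

contradiction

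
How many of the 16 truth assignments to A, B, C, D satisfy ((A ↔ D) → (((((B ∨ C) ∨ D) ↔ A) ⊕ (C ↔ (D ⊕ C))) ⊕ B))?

11

A | B | C | D | φ
- | - | - | - | -
0 | 0 | 0 | 0 | 0
0 | 0 | 0 | 1 | 1
0 | 0 | 1 | 0 | 1
0 | 0 | 1 | 1 | 1
0 | 1 | 0 | 0 | 0
0 | 1 | 0 | 1 | 1
0 | 1 | 1 | 0 | 0
0 | 1 | 1 | 1 | 1
1 | 0 | 0 | 0 | 1
1 | 0 | 0 | 1 | 1
1 | 0 | 1 | 0 | 1
1 | 0 | 1 | 1 | 1
1 | 1 | 0 | 0 | 1
1 | 1 | 0 | 1 | 0
1 | 1 | 1 | 0 | 1
1 | 1 | 1 | 1 | 0
The formula is true on 11 of the 16 rows.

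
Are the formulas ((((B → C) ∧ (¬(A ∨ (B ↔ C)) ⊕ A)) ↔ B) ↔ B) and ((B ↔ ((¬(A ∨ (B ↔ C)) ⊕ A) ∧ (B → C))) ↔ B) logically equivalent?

A | B | C || φ | ψ
T | T | T || T | T
T | T | F || F | F
T | F | T || T | T
T | F | F || T | T
F | T | T || F | F
F | T | F || F | F
F | F | T || T | T
F | F | F || F | F
The columns for φ and ψ agree on every row, so they are logically equivalent.

equivalent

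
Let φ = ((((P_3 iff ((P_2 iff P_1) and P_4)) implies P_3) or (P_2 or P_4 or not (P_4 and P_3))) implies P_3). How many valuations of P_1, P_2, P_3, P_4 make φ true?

P_1 | P_2 | P_3 | P_4 || φ
 F  |  F  |  F  |  F  || F
 F  |  F  |  F  |  T  || F
 F  |  F  |  T  |  F  || T
 F  |  F  |  T  |  T  || T
 F  |  T  |  F  |  F  || F
 F  |  T  |  F  |  T  || F
 F  |  T  |  T  |  F  || T
 F  |  T  |  T  |  T  || T
 T  |  F  |  F  |  F  || F
 T  |  F  |  F  |  T  || F
 T  |  F  |  T  |  F  || T
 T  |  F  |  T  |  T  || T
 T  |  T  |  F  |  F  || F
 T  |  T  |  F  |  T  || F
 T  |  T  |  T  |  F  || T
 T  |  T  |  T  |  T  || T
The formula is true on 8 of the 16 rows.

8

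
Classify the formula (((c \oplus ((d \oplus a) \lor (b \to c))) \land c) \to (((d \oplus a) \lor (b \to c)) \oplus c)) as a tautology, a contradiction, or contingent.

tautology

a | b | c | d | φ
- | - | - | - | -
F | F | F | F | T
F | F | F | T | T
F | F | T | F | T
F | F | T | T | T
F | T | F | F | T
F | T | F | T | T
F | T | T | F | T
F | T | T | T | T
T | F | F | F | T
T | F | F | T | T
T | F | T | F | T
T | F | T | T | T
T | T | F | F | T
T | T | F | T | T
T | T | T | F | T
T | T | T | T | T
Every row is T, so the formula is a tautology.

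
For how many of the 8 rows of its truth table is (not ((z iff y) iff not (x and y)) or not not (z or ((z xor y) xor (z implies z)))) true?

7

  x   |   y   |   z   |   φ  
----- | ----- | ----- | -----
 True |  True |  True |  True
 True |  True | False | False
 True | False |  True |  True
 True | False | False |  True
False |  True |  True |  True
False |  True | False |  True
False | False |  True |  True
False | False | False |  True
The formula is true on 7 of the 8 rows.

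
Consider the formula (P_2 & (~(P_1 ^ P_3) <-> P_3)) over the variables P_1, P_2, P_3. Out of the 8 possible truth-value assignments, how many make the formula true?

2

P_1  P_2  P_3  |  (P_2 & (~(P_1 ^ P_3) <-> P_3))
 F    F    F   |                F               
 F    F    T   |                F               
 F    T    F   |                F               
 F    T    T   |                F               
 T    F    F   |                F               
 T    F    T   |                F               
 T    T    F   |                T               
 T    T    T   |                T               
The formula is true on 2 of the 8 rows.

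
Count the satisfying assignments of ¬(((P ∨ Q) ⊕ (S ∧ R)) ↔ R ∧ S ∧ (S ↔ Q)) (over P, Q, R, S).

12

P | Q | R | S || φ
T | T | T | T || T
T | T | T | F || T
T | T | F | T || T
T | T | F | F || T
T | F | T | T || F
T | F | T | F || T
T | F | F | T || T
T | F | F | F || T
F | T | T | T || T
F | T | T | F || T
F | T | F | T || T
F | T | F | F || T
F | F | T | T || T
F | F | T | F || F
F | F | F | T || F
F | F | F | F || F
The formula is true on 12 of the 16 rows.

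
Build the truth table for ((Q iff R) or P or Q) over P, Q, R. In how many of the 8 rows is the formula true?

7

P  Q  R  |  (Q iff R)  ((Q iff R) or P or Q)
F  F  F  |      T                T          
F  F  T  |      F                F          
F  T  F  |      F                T          
F  T  T  |      T                T          
T  F  F  |      T                T          
T  F  T  |      F                T          
T  T  F  |      F                T          
T  T  T  |      T                T          
The formula is true on 7 of the 8 rows.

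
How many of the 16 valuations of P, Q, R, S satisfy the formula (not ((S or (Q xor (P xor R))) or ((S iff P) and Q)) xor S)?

  P      Q      R      S    |    φ  
 True   True   True   True  |   True
 True   True   True  False  |  False
 True   True  False   True  |   True
 True   True  False  False  |   True
 True  False   True   True  |   True
 True  False   True  False  |   True
 True  False  False   True  |   True
 True  False  False  False  |  False
False   True   True   True  |   True
False   True   True  False  |  False
False   True  False   True  |   True
False   True  False  False  |  False
False  False   True   True  |   True
False  False   True  False  |  False
False  False  False   True  |   True
False  False  False  False  |   True
The formula is true on 11 of the 16 rows.

11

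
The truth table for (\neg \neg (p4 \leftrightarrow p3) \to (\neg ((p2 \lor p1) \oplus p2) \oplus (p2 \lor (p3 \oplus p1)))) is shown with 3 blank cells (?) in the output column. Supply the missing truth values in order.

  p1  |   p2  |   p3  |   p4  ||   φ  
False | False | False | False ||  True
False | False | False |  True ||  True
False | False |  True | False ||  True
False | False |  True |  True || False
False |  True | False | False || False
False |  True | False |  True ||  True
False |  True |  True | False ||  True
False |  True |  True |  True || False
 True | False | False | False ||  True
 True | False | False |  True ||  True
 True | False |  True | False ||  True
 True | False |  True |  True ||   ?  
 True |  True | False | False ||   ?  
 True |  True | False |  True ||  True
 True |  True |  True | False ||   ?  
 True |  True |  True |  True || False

Row p1=True, p2=False, p3=True, p4=True: \neg \neg (p4 \leftrightarrow p3) = True, (\neg ((p2 \lor p1) \oplus p2) \oplus (p2 \lor (p3 \oplus p1))) = False, so the formula = False.
Row p1=True, p2=True, p3=False, p4=False: \neg \neg (p4 \leftrightarrow p3) = True, (\neg ((p2 \lor p1) \oplus p2) \oplus (p2 \lor (p3 \oplus p1))) = False, so the formula = False.
Row p1=True, p2=True, p3=True, p4=False: \neg \neg (p4 \leftrightarrow p3) = False, (\neg ((p2 \lor p1) \oplus p2) \oplus (p2 \lor (p3 \oplus p1))) = False, so the formula = True.

False, False, True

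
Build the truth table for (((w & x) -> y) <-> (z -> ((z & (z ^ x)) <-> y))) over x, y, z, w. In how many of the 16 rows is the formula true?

x  y  z  w  |  (w & x)  ((w & x) -> y)  (z ^ x)  (z & (z ^ x))  ((z & (z ^ x)) <-> y)  (z -> ((z & (z ^ x)) <-> y))  φ
T  T  T  T  |     T           T            F           F                  F                         F                F
T  T  T  F  |     F           T            F           F                  F                         F                F
T  T  F  T  |     T           T            T           F                  F                         T                T
T  T  F  F  |     F           T            T           F                  F                         T                T
T  F  T  T  |     T           F            F           F                  T                         T                F
T  F  T  F  |     F           T            F           F                  T                         T                T
T  F  F  T  |     T           F            T           F                  T                         T                F
T  F  F  F  |     F           T            T           F                  T                         T                T
F  T  T  T  |     F           T            T           T                  T                         T                T
F  T  T  F  |     F           T            T           T                  T                         T                T
F  T  F  T  |     F           T            F           F                  F                         T                T
F  T  F  F  |     F           T            F           F                  F                         T                T
F  F  T  T  |     F           T            T           T                  F                         F                F
F  F  T  F  |     F           T            T           T                  F                         F                F
F  F  F  T  |     F           T            F           F                  T                         T                T
F  F  F  F  |     F           T            F           F                  T                         T                T
The formula is true on 10 of the 16 rows.

10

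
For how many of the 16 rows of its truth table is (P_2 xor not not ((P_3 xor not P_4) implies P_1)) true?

P_1 | P_2 | P_3 | P_4 | not P_4 | (P_3 xor not P_4) | φ
--- | --- | --- | --- | ------- | ----------------- | -
 0  |  0  |  0  |  0  |    1    |         1         | 0
 0  |  0  |  0  |  1  |    0    |         0         | 1
 0  |  0  |  1  |  0  |    1    |         0         | 1
 0  |  0  |  1  |  1  |    0    |         1         | 0
 0  |  1  |  0  |  0  |    1    |         1         | 1
 0  |  1  |  0  |  1  |    0    |         0         | 0
 0  |  1  |  1  |  0  |    1    |         0         | 0
 0  |  1  |  1  |  1  |    0    |         1         | 1
 1  |  0  |  0  |  0  |    1    |         1         | 1
 1  |  0  |  0  |  1  |    0    |         0         | 1
 1  |  0  |  1  |  0  |    1    |         0         | 1
 1  |  0  |  1  |  1  |    0    |         1         | 1
 1  |  1  |  0  |  0  |    1    |         1         | 0
 1  |  1  |  0  |  1  |    0    |         0         | 0
 1  |  1  |  1  |  0  |    1    |         0         | 0
 1  |  1  |  1  |  1  |    0    |         1         | 0
The formula is true on 8 of the 16 rows.

8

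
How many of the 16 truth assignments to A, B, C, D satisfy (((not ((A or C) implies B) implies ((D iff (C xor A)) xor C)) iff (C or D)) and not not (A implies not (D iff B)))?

A  B  C  D  |  (A or C)  ((A or C) implies B)  not ((A or C) implies B)  (C xor A)  (D iff (C xor A))  ((D iff (C xor A)) xor C)  (C or D)  (D iff B)  not (D iff B)  (A implies not (D iff B))  φ
T  T  T  T  |     T               T                       F                  F              F                      T                 T          T            F                    F              F
T  T  T  F  |     T               T                       F                  F              T                      F                 T          F            T                    T              T
T  T  F  T  |     T               T                       F                  T              T                      T                 T          T            F                    F              F
T  T  F  F  |     T               T                       F                  T              F                      F                 F          F            T                    T              F
T  F  T  T  |     T               F                       T                  F              F                      T                 T          F            T                    T              T
T  F  T  F  |     T               F                       T                  F              T                      F                 T          T            F                    F              F
T  F  F  T  |     T               F                       T                  T              T                      T                 T          F            T                    T              T
T  F  F  F  |     T               F                       T                  T              F                      F                 F          T            F                    F              F
F  T  T  T  |     T               T                       F                  T              T                      F                 T          T            F                    T              T
F  T  T  F  |     T               T                       F                  T              F                      T                 T          F            T                    T              T
F  T  F  T  |     F               T                       F                  F              F                      F                 T          T            F                    T              T
F  T  F  F  |     F               T                       F                  F              T                      T                 F          F            T                    T              F
F  F  T  T  |     T               F                       T                  T              T                      F                 T          F            T                    T              F
F  F  T  F  |     T               F                       T                  T              F                      T                 T          T            F                    T              T
F  F  F  T  |     F               T                       F                  F              F                      F                 T          F            T                    T              T
F  F  F  F  |     F               T                       F                  F              T                      T                 F          T            F                    T              F
The formula is true on 8 of the 16 rows.

8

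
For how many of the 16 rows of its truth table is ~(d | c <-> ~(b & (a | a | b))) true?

a  b  c  d     (d | c)  (a | a | b)  (b & (a | a | b))  ~(b & (a | a | b))  φ
1  1  1  1        1          1               1                  0           1
1  1  1  0        1          1               1                  0           1
1  1  0  1        1          1               1                  0           1
1  1  0  0        0          1               1                  0           0
1  0  1  1        1          1               0                  1           0
1  0  1  0        1          1               0                  1           0
1  0  0  1        1          1               0                  1           0
1  0  0  0        0          1               0                  1           1
0  1  1  1        1          1               1                  0           1
0  1  1  0        1          1               1                  0           1
0  1  0  1        1          1               1                  0           1
0  1  0  0        0          1               1                  0           0
0  0  1  1        1          0               0                  1           0
0  0  1  0        1          0               0                  1           0
0  0  0  1        1          0               0                  1           0
0  0  0  0        0          0               0                  1           1
The formula is true on 8 of the 16 rows.

8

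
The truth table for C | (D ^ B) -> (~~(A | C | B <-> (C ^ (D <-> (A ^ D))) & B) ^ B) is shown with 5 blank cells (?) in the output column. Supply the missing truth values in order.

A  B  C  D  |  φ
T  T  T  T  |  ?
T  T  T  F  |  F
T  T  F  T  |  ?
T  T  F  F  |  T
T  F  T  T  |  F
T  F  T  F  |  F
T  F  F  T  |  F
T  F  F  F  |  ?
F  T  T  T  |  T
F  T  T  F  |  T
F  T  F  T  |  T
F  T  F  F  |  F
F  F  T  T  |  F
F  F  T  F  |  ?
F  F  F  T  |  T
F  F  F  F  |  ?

F, T, T, F, T

Row A=T, B=T, C=T, D=T: (C | (D ^ B)) = T, (~~(A | C | B <-> (C ^ (D <-> (A ^ D))) & B) ^ B) = F, so the formula = F.
Row A=T, B=T, C=F, D=T: (C | (D ^ B)) = F, (~~(A | C | B <-> (C ^ (D <-> (A ^ D))) & B) ^ B) = T, so the formula = T.
Row A=T, B=F, C=F, D=F: (C | (D ^ B)) = F, (~~(A | C | B <-> (C ^ (D <-> (A ^ D))) & B) ^ B) = F, so the formula = T.
Row A=F, B=F, C=T, D=F: (C | (D ^ B)) = T, (~~(A | C | B <-> (C ^ (D <-> (A ^ D))) & B) ^ B) = F, so the formula = F.
Row A=F, B=F, C=F, D=F: (C | (D ^ B)) = F, (~~(A | C | B <-> (C ^ (D <-> (A ^ D))) & B) ^ B) = T, so the formula = T.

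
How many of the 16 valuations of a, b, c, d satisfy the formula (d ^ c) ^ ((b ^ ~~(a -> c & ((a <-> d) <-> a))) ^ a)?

  a   |   b   |   c   |   d   |   φ  
----- | ----- | ----- | ----- | -----
 True |  True |  True |  True |  True
 True |  True |  True | False |  True
 True |  True | False |  True |  True
 True |  True | False | False | False
 True | False |  True |  True | False
 True | False |  True | False | False
 True | False | False |  True | False
 True | False | False | False |  True
False |  True |  True |  True | False
False |  True |  True | False |  True
False |  True | False |  True |  True
False |  True | False | False | False
False | False |  True |  True |  True
False | False |  True | False | False
False | False | False |  True | False
False | False | False | False |  True
The formula is true on 8 of the 16 rows.

8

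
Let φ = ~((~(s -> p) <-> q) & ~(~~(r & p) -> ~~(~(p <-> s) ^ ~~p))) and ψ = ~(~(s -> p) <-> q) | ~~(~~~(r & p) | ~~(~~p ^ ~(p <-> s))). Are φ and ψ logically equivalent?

equivalent

p | q | r | s || φ | ψ
F | F | F | F || T | T
F | F | F | T || T | T
F | F | T | F || T | T
F | F | T | T || T | T
F | T | F | F || T | T
F | T | F | T || T | T
F | T | T | F || T | T
F | T | T | T || T | T
T | F | F | F || T | T
T | F | F | T || T | T
T | F | T | F || F | F
T | F | T | T || T | T
T | T | F | F || T | T
T | T | F | T || T | T
T | T | T | F || T | T
T | T | T | T || T | T
The columns for φ and ψ agree on every row, so they are logically equivalent.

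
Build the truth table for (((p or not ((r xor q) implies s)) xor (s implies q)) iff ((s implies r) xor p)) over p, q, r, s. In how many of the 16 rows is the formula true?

10

p | q | r | s || (r xor q) | ((r xor q) implies s) | not ((r xor q) implies s) | (s implies q) | (s implies r) | ((s implies r) xor p) | φ
T | T | T | T ||     F     |           T           |             F             |       T       |       T       |           F           | T
T | T | T | F ||     F     |           T           |             F             |       T       |       T       |           F           | T
T | T | F | T ||     T     |           T           |             F             |       T       |       F       |           T           | F
T | T | F | F ||     T     |           F           |             T             |       T       |       T       |           F           | T
T | F | T | T ||     T     |           T           |             F             |       F       |       T       |           F           | F
T | F | T | F ||     T     |           F           |             T             |       T       |       T       |           F           | T
T | F | F | T ||     F     |           T           |             F             |       F       |       F       |           T           | T
T | F | F | F ||     F     |           T           |             F             |       T       |       T       |           F           | T
F | T | T | T ||     F     |           T           |             F             |       T       |       T       |           T           | T
F | T | T | F ||     F     |           T           |             F             |       T       |       T       |           T           | T
F | T | F | T ||     T     |           T           |             F             |       T       |       F       |           F           | F
F | T | F | F ||     T     |           F           |             T             |       T       |       T       |           T           | F
F | F | T | T ||     T     |           T           |             F             |       F       |       T       |           T           | F
F | F | T | F ||     T     |           F           |             T             |       T       |       T       |           T           | F
F | F | F | T ||     F     |           T           |             F             |       F       |       F       |           F           | T
F | F | F | F ||     F     |           T           |             F             |       T       |       T       |           T           | T
The formula is true on 10 of the 16 rows.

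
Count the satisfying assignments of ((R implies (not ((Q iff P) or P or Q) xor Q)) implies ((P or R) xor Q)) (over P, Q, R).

4

P | Q | R || (Q iff P) | ((Q iff P) or P or Q) | not ((Q iff P) or P or Q) | (P or R) | ((P or R) xor Q) | φ
T | T | T ||     T     |           T           |             F             |    T     |        F         | F
T | T | F ||     T     |           T           |             F             |    T     |        F         | F
T | F | T ||     F     |           T           |             F             |    T     |        T         | T
T | F | F ||     F     |           T           |             F             |    T     |        T         | T
F | T | T ||     F     |           T           |             F             |    T     |        F         | F
F | T | F ||     F     |           T           |             F             |    F     |        T         | T
F | F | T ||     T     |           T           |             F             |    T     |        T         | T
F | F | F ||     T     |           T           |             F             |    F     |        F         | F
The formula is true on 4 of the 8 rows.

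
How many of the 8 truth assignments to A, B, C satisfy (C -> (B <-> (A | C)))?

6

A  B  C     (A | C)  (B <-> (A | C))  (C -> (B <-> (A | C)))
T  T  T        T            T                   T           
T  T  F        T            T                   T           
T  F  T        T            F                   F           
T  F  F        T            F                   T           
F  T  T        T            T                   T           
F  T  F        F            F                   T           
F  F  T        T            F                   F           
F  F  F        F            T                   T           
The formula is true on 6 of the 8 rows.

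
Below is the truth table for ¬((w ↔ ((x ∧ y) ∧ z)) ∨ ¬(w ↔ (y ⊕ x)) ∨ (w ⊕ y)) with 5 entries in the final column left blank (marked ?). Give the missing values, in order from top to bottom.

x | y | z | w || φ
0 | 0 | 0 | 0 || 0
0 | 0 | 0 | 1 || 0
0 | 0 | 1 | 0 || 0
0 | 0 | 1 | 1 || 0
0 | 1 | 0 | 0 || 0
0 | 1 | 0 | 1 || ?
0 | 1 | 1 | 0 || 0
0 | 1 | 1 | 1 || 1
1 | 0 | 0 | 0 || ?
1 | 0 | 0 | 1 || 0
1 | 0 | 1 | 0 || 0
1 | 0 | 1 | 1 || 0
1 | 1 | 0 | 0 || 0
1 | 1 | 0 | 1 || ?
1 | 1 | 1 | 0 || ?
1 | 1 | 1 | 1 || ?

Row x=0, y=1, z=0, w=1: (w ↔ ((x ∧ y) ∧ z)) = 0, ¬(w ↔ (y ⊕ x)) = 0, (w ⊕ y) = 0, ((w ↔ ((x ∧ y) ∧ z)) ∨ ¬(w ↔ (y ⊕ x)) ∨ (w ⊕ y)) = 0, so the formula = 1.
Row x=1, y=0, z=0, w=0: (w ↔ ((x ∧ y) ∧ z)) = 1, ¬(w ↔ (y ⊕ x)) = 1, (w ⊕ y) = 0, ((w ↔ ((x ∧ y) ∧ z)) ∨ ¬(w ↔ (y ⊕ x)) ∨ (w ⊕ y)) = 1, so the formula = 0.
Row x=1, y=1, z=0, w=1: (w ↔ ((x ∧ y) ∧ z)) = 0, ¬(w ↔ (y ⊕ x)) = 1, (w ⊕ y) = 0, ((w ↔ ((x ∧ y) ∧ z)) ∨ ¬(w ↔ (y ⊕ x)) ∨ (w ⊕ y)) = 1, so the formula = 0.
Row x=1, y=1, z=1, w=0: (w ↔ ((x ∧ y) ∧ z)) = 0, ¬(w ↔ (y ⊕ x)) = 0, (w ⊕ y) = 1, ((w ↔ ((x ∧ y) ∧ z)) ∨ ¬(w ↔ (y ⊕ x)) ∨ (w ⊕ y)) = 1, so the formula = 0.
Row x=1, y=1, z=1, w=1: (w ↔ ((x ∧ y) ∧ z)) = 1, ¬(w ↔ (y ⊕ x)) = 1, (w ⊕ y) = 0, ((w ↔ ((x ∧ y) ∧ z)) ∨ ¬(w ↔ (y ⊕ x)) ∨ (w ⊕ y)) = 1, so the formula = 0.

1, 0, 0, 0, 0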